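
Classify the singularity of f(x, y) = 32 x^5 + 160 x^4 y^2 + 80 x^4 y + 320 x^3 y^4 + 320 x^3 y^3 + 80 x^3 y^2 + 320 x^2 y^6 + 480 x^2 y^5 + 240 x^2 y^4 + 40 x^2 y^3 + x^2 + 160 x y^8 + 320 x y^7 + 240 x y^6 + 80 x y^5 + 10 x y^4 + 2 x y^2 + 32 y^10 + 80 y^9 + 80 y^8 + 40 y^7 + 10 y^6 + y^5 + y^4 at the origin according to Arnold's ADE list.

A4

The Hessian of f at 0 has rank 1. Corank 1: A-series; mu = 4 gives A_4.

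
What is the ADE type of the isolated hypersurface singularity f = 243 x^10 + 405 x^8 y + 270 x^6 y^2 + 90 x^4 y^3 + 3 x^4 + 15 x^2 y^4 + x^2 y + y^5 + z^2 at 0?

D_{6}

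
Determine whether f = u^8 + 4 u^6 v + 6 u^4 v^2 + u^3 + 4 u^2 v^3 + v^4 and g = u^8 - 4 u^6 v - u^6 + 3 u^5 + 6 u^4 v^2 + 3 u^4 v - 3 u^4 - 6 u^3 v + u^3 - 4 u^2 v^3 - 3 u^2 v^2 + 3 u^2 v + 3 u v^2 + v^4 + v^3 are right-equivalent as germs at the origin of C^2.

Yes.

The Hessian of f at 0 has rank 0. Corank 2; j^3 = u^3 is a perfect cube, so E-series; the 4-jet and mu = 6 give E_6. The Hessian of g at 0 has rank 0. Corank 2; j^3 = (u + v)^3 is a perfect cube, so E-series; the 4-jet and mu = 6 give E_6. Both have type E_6, hence right-equivalent.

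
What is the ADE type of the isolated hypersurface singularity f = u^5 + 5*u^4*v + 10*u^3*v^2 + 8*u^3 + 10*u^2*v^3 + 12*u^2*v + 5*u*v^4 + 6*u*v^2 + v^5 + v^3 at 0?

E_8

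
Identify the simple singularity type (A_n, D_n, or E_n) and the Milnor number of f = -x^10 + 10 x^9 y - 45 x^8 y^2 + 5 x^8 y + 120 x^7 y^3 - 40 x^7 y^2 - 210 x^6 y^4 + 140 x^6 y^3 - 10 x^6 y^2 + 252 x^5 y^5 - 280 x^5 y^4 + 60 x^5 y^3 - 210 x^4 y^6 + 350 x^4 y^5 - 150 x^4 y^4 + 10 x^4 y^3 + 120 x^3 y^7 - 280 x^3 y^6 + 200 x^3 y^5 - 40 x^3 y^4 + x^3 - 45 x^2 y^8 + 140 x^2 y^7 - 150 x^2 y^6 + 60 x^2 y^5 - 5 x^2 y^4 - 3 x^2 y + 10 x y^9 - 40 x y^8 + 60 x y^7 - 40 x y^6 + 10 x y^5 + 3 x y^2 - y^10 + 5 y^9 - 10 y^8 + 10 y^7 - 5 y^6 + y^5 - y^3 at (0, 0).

Type E8, Milnor number mu = 8.

The Hessian of f at 0 has rank 0. Corank 2; j^3 = (x - y)^3 is a perfect cube, so E-series; the 5-jet and mu = 8 give E_8.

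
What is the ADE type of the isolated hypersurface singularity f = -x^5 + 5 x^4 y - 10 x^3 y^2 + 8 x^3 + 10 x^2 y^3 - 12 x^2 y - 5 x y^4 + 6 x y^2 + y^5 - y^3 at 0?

E_8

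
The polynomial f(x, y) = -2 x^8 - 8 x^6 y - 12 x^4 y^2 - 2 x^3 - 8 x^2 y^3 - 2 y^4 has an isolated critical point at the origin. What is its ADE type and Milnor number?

Type E6, Milnor number mu = 6.

The Hessian of f at 0 has rank 0. Corank 2; j^3 = -2*x^3 is a perfect cube, so E-series; the 4-jet and mu = 6 give E_6.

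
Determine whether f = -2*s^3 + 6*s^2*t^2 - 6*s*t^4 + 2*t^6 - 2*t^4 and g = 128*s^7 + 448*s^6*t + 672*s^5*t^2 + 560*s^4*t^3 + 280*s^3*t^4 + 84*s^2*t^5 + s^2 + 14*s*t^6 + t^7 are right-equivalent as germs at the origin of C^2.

No.

The Hessian of f at 0 has rank 0. Corank 2; j^3 = -2*s^3 is a perfect cube, so E-series; the 4-jet and mu = 6 give E_6. The Hessian of g at 0 has rank 1. Corank 1: A-series; mu = 6 gives A_6. f is E_6 but g is A_6, hence not right-equivalent.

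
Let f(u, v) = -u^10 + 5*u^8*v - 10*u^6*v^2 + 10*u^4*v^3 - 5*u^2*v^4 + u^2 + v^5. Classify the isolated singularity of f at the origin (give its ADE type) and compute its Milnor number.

Type A_{4}, Milnor number mu = 4.

The Hessian of f at 0 has rank 1. Corank 1: A-series; mu = 4 gives A_4.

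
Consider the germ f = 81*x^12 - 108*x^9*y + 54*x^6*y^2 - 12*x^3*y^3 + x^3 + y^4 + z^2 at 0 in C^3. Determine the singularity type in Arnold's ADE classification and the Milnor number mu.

The Hessian of f at 0 has rank 1. Corank 2; j^3 = x^3 is a perfect cube, so E-series; the 4-jet and mu = 6 give E_6.

Type E_6, Milnor number mu = 6.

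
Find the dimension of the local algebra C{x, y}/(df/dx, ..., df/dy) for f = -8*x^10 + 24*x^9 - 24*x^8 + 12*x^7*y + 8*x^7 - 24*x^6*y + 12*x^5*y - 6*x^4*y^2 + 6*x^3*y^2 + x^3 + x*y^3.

7

The Hessian of f at 0 has rank 0. Corank 2; j^3 = x^3 is a perfect cube, so E-series; the 4-jet and mu = 7 give E_7.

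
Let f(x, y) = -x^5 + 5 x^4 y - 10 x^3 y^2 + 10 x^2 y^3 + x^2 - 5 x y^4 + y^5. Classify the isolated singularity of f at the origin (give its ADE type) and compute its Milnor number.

The Hessian of f at 0 has rank 1. Corank 1: A-series; mu = 4 gives A_4.

Type A_{4}, Milnor number mu = 4.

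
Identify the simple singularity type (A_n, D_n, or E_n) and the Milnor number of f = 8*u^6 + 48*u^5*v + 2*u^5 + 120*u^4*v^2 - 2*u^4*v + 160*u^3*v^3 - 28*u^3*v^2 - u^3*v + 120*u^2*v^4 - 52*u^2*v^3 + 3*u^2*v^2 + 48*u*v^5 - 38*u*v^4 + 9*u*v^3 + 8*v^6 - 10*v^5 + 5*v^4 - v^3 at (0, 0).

Type E7, Milnor number mu = 7.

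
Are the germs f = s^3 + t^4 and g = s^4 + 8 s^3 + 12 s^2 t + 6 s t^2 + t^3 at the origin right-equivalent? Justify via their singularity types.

The Hessian of f at 0 is [[0, 0], [0, 0]] with rank 0, so corank 2. A Groebner basis of the Jacobian ideal J(f) in C{s,t} is {t^3, s^2}; counting standard monomials gives mu = 6. Corank 2; j^3 = s^3 is a perfect cube, so E-series; the 4-jet and mu = 6 give E_6. The Hessian of g at 0 is [[0, 0], [0, 0]] with rank 0, so corank 2. A Groebner basis of the Jacobian ideal J(g) in C{s,t} is {t^4, s*t^2 + t^3/3, s^2 + s*t + t^2/4}; counting standard monomials gives mu = 6. Corank 2; j^3 = (2*s + t)^3 is a perfect cube, so E-series; the 4-jet and mu = 6 give E_6. Both have type E_6, hence right-equivalent.

Yes.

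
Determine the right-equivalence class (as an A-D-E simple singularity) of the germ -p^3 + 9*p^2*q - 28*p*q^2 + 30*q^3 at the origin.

The Hessian of f at 0 has rank 0. Corank 2; j^3 = -(p - 3*q)*(p^2 - 6*p*q + 10*q^2) splits into three distinct lines over C (the quadratic factor has nonzero discriminant), so D_4.

D_{4}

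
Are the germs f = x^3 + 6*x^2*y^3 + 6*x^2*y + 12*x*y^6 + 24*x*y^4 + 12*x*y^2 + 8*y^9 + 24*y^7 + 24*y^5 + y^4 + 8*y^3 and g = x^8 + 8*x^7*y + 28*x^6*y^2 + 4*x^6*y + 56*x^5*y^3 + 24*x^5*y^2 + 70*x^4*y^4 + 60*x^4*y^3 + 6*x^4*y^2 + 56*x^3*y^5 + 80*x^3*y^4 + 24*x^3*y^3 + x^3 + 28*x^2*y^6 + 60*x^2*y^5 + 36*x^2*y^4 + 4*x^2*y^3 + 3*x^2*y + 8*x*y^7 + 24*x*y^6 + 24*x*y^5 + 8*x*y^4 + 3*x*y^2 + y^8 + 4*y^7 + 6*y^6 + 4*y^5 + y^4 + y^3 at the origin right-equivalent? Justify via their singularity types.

Yes.

The Hessian of f at 0 has rank 0. Corank 2; j^3 = (x + 2*y)^3 is a perfect cube, so E-series; the 4-jet and mu = 6 give E_6. The Hessian of g at 0 has rank 0. Corank 2; j^3 = (x + y)^3 is a perfect cube, so E-series; the 4-jet and mu = 6 give E_6. Both have type E_6, hence right-equivalent.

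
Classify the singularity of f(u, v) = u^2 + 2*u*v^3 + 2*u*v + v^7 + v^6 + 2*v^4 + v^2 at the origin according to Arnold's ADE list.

The Hessian of f at 0 has rank 1. Corank 1: A-series; mu = 6 gives A_6.

A_{6}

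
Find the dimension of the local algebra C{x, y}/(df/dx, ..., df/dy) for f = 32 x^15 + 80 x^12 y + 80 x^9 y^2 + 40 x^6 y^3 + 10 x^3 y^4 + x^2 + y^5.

The Hessian of f at 0 has rank 1. Corank 1: A-series; mu = 4 gives A_4.

4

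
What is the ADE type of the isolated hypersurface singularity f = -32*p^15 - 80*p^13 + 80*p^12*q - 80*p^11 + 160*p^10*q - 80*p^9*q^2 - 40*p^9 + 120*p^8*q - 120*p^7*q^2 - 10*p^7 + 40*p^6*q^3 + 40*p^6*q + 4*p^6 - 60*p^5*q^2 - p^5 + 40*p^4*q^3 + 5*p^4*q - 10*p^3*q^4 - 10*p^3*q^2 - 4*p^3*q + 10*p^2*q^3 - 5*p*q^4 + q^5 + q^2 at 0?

A4

The Hessian of f at 0 has rank 1. Corank 1: A-series; mu = 4 gives A_4.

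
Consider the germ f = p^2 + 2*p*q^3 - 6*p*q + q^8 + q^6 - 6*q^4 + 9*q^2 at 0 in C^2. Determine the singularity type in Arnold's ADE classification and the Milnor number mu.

Type A_7, Milnor number mu = 7.

The Hessian of f at 0 is [[2, -6], [-6, 18]] with rank 1, so corank 1. A Groebner basis of the Jacobian ideal J(f) in C{p,q} is {p^3 - 27*p*q^2 - 54*p + 162*q, p^2*q - 6*p*q^2 - 9*p + 27*q, p + q^3 - 3*q}; counting standard monomials gives mu = 7. Corank 1: A-series; mu = 7 gives A_7.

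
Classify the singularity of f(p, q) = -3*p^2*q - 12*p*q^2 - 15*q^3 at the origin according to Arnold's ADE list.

The Hessian of f at 0 is [[0, 0], [0, 0]] with rank 0, so corank 2. A Groebner basis of the Jacobian ideal J(f) in C{p,q} is {q^3, p^2 - q^2, p*q + 2*q^2}; counting standard monomials gives mu = 4. Corank 2; j^3 = -3*q*(p^2 + 4*p*q + 5*q^2) splits into three distinct lines over C (the quadratic factor has nonzero discriminant), so D_4.

D_4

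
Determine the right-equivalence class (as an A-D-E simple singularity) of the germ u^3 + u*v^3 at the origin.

The Hessian of f at 0 has rank 0. Corank 2; j^3 = u^3 is a perfect cube, so E-series; the 4-jet and mu = 7 give E_7.

E7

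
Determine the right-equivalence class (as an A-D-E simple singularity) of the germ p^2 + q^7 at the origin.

A_{6}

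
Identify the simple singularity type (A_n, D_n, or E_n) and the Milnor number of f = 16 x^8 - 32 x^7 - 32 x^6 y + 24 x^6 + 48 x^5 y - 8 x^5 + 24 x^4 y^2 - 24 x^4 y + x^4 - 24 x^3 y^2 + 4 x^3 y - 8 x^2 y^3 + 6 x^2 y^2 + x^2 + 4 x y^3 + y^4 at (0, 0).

Type A_{3}, Milnor number mu = 3.

The Hessian of f at 0 has rank 1. Corank 1: A-series; mu = 3 gives A_3.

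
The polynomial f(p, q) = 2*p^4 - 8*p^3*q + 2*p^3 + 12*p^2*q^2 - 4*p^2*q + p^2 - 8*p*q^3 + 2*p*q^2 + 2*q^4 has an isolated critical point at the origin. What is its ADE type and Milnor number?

The Hessian of f at 0 has rank 1. Corank 1: A-series; mu = 3 gives A_3.

Type A_3, Milnor number mu = 3.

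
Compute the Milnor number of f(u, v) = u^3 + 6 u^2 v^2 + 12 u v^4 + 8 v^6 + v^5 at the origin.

The Hessian of f at 0 is [[0, 0], [0, 0]] with rank 0, so corank 2. A Groebner basis of the Jacobian ideal J(f) in C{u,v} is {v^4, u^3, u^2/4 + u*v^2}; counting standard monomials gives mu = 8. Corank 2; j^3 = u^3 is a perfect cube, so E-series; the 5-jet and mu = 8 give E_8.

8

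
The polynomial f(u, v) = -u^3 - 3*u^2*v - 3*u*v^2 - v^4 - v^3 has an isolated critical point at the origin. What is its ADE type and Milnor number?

Type E_6, Milnor number mu = 6.

The Hessian of f at 0 has rank 0. Corank 2; j^3 = -(u + v)^3 is a perfect cube, so E-series; the 4-jet and mu = 6 give E_6.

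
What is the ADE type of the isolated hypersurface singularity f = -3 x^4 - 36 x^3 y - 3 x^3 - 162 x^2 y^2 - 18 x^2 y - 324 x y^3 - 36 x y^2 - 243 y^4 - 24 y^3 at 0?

The Hessian of f at 0 is [[0, 0], [0, 0]] with rank 0, so corank 2. A Groebner basis of the Jacobian ideal J(f) in C{x,y} is {y^4, x*y^2 + 7*y^3/3, x^2 + 4*x*y + 4*y^2}; counting standard monomials gives mu = 6. Corank 2; j^3 = -3*(x + 2*y)^3 is a perfect cube, so E-series; the 4-jet and mu = 6 give E_6.

E6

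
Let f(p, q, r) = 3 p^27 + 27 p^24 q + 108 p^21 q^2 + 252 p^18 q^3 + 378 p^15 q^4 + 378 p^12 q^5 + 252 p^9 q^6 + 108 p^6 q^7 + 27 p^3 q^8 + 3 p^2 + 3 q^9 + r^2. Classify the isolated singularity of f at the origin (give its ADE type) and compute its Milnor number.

Type A8, Milnor number mu = 8.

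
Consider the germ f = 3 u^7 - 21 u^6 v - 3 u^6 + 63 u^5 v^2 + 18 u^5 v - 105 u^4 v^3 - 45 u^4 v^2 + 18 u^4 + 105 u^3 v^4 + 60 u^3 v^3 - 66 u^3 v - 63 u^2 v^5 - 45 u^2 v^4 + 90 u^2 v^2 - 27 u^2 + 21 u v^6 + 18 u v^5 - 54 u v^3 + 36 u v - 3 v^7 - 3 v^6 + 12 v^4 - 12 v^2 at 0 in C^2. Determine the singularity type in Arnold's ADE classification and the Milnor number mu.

The Hessian of f at 0 has rank 1. Corank 1: A-series; mu = 6 gives A_6.

Type A_{6}, Milnor number mu = 6.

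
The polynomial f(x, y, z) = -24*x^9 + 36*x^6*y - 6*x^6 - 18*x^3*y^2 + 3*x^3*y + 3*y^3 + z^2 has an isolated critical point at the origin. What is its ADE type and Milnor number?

The Hessian of f at 0 is [[0, 0, 0], [0, 0, 0], [0, 0, 2]] with rank 1, so corank 2. A Groebner basis of the Jacobian ideal J(f) in C{x,y,z} is {x^3 + 3*y^2, x^2*y, y^3, z}; counting standard monomials gives mu = 7. Corank 2; j^3 = 3*y^3 is a perfect cube, so E-series; the 4-jet and mu = 7 give E_7.

Type E_{7}, Milnor number mu = 7.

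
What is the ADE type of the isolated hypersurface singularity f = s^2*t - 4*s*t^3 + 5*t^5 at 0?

D_{6}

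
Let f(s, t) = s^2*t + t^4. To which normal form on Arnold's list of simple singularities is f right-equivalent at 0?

The Hessian of f at 0 has rank 0. Corank 2; j^3 = s^2*t has shape L^2 M (L != M), so D-series; mu = 5 gives D_5.

D_5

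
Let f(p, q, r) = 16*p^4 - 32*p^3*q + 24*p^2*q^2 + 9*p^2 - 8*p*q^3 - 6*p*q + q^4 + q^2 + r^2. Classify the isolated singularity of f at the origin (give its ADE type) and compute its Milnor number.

Type A3, Milnor number mu = 3.

The Hessian of f at 0 has rank 2. Corank 1: A-series; mu = 3 gives A_3.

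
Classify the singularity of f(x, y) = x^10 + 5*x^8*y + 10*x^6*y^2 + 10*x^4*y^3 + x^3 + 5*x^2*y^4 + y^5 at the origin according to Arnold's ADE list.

E8

The Hessian of f at 0 is [[0, 0], [0, 0]] with rank 0, so corank 2. A Groebner basis of the Jacobian ideal J(f) in C{x,y} is {y^4, x^2}; counting standard monomials gives mu = 8. Corank 2; j^3 = x^3 is a perfect cube, so E-series; the 5-jet and mu = 8 give E_8.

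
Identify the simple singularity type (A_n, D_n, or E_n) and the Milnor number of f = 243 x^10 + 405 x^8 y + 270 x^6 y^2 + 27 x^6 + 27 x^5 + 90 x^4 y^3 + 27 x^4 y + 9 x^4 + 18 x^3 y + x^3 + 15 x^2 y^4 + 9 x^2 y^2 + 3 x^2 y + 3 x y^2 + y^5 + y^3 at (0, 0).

Type E_{8}, Milnor number mu = 8.

The Hessian of f at 0 has rank 0. Corank 2; j^3 = (x + y)^3 is a perfect cube, so E-series; the 5-jet and mu = 8 give E_8.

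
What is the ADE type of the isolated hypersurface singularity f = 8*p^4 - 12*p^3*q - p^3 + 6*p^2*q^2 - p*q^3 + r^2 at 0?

The Hessian of f at 0 is [[0, 0, 0], [0, 0, 0], [0, 0, 2]] with rank 1, so corank 2. A Groebner basis of the Jacobian ideal J(f) in C{p,q,r} is {3*p^2/4 + q^4 + q^3/4, p^3, p^2*q - p^2/4 - q^3/12, -p^2 + p*q^2 - q^3/3, r}; counting standard monomials gives mu = 7. Corank 2; j^3 = -p^3 is a perfect cube, so E-series; the 4-jet and mu = 7 give E_7.

E_7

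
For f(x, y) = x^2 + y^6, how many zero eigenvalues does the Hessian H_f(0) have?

Hessian at 0 has rank 1.

1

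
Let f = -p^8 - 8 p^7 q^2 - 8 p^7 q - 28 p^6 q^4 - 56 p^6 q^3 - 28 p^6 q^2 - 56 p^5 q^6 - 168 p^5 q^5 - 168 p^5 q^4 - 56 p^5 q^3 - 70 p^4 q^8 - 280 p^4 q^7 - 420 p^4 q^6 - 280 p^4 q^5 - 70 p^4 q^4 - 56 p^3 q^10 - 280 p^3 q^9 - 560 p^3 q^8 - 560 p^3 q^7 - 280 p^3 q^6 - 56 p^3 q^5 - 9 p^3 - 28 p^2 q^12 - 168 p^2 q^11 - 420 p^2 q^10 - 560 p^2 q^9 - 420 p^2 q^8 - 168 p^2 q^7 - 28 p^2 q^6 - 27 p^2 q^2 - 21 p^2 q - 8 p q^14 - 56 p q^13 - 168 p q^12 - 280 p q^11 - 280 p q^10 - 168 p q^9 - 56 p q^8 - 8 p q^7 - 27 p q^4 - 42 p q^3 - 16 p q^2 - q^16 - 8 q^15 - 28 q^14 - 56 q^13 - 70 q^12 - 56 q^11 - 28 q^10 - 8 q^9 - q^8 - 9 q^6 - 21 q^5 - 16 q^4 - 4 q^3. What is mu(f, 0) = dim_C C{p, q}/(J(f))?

9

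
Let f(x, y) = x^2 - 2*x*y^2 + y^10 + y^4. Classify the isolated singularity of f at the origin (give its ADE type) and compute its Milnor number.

The Hessian of f at 0 has rank 1. Corank 1: A-series; mu = 9 gives A_9.

Type A_9, Milnor number mu = 9.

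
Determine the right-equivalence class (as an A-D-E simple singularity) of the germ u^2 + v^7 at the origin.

A6

The Hessian of f at 0 has rank 1. Corank 1: A-series; mu = 6 gives A_6.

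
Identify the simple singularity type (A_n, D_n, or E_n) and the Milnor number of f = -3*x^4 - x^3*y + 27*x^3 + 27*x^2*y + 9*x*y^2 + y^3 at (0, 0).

The Hessian of f at 0 is [[0, 0], [0, 0]] with rank 0, so corank 2. A Groebner basis of the Jacobian ideal J(f) in C{x,y} is {19683*x^2 + 13122*x*y + y^4 + 27*y^3 + 2187*y^2, x^3 - 27*x^2 - 18*x*y - 3*y^2, x^2*y + 81*x^2 + 54*x*y + 9*y^2, -162*x^2 + x*y^2 - 108*x*y + y^3/9 - 18*y^2}; counting standard monomials gives mu = 7. Corank 2; j^3 = (3*x + y)^3 is a perfect cube, so E-series; the 4-jet and mu = 7 give E_7.

Type E_7, Milnor number mu = 7.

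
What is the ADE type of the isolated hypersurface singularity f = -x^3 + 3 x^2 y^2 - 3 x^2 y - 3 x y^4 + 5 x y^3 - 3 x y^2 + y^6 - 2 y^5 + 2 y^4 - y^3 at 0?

E7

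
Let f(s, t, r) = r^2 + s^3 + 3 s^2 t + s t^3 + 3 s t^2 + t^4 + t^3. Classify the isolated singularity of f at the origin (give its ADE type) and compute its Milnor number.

The Hessian of f at 0 is [[0, 0, 0], [0, 0, 0], [0, 0, 2]] with rank 1, so corank 2. A Groebner basis of the Jacobian ideal J(f) in C{s,t,r} is {s^3 + 3*s^2*t + 6*s^2 + 12*s*t + 6*t^2, -3*s^2 + s*t^2 - 6*s*t - 3*t^2, 3*s^2 + 6*s*t + t^3 + 3*t^2, r}; counting standard monomials gives mu = 7. Corank 2; j^3 = (s + t)^3 is a perfect cube, so E-series; the 4-jet and mu = 7 give E_7.

Type E_7, Milnor number mu = 7.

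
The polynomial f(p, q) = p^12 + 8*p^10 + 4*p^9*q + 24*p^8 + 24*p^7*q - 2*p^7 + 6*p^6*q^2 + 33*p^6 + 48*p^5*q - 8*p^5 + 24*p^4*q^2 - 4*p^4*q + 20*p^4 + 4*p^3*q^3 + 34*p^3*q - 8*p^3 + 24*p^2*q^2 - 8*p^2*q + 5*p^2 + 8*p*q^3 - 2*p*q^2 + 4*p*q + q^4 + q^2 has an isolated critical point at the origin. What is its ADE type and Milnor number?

Type A_{1}, Milnor number mu = 1.

The Hessian of f at 0 is [[10, 4], [4, 2]] with rank 2, so corank 0. A Groebner basis of the Jacobian ideal J(f) in C{p,q} is {p, q}; counting standard monomials gives mu = 1. Corank 0: nondegenerate Morse point, so A_1.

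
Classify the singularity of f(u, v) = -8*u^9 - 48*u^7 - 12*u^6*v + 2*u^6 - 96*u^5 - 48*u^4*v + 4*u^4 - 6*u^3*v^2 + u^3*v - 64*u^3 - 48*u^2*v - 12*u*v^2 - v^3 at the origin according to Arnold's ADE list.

The Hessian of f at 0 has rank 0. Corank 2; j^3 = -(4*u + v)^3 is a perfect cube, so E-series; the 4-jet and mu = 7 give E_7.

E7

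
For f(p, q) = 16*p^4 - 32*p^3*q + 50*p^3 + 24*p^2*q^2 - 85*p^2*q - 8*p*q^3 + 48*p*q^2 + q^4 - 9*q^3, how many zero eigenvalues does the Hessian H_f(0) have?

2

The Hessian at 0 is [[0, 0], [0, 0]] of rank 0; hence corank 2.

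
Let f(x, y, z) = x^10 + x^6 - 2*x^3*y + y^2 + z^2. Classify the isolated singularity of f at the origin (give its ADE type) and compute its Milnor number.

Type A9, Milnor number mu = 9.

The Hessian of f at 0 is [[0, 0, 0], [0, 2, 0], [0, 0, 2]] with rank 2, so corank 1. A Groebner basis of the Jacobian ideal J(f) in C{x,y,z} is {x^3 - y, y^3, z}; counting standard monomials gives mu = 9. Corank 1: A-series; mu = 9 gives A_9.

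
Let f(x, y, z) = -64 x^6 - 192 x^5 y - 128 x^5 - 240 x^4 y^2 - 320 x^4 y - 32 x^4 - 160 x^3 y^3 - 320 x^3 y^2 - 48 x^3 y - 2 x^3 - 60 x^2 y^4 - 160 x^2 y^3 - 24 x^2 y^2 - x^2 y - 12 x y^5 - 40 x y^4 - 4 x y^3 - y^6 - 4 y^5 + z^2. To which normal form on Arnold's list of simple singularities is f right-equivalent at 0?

The Hessian of f at 0 has rank 1. Corank 2; j^3 = -x^2*(2*x + y) has shape L^2 M (L != M), so D-series; mu = 7 gives D_7.

D_7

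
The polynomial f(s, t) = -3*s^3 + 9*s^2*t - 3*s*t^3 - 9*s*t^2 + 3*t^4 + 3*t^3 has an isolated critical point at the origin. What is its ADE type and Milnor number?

Type E_{7}, Milnor number mu = 7.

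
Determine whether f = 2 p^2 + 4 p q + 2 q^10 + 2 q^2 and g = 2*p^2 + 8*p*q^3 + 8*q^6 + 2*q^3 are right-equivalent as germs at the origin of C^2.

The Hessian of f at 0 has rank 1. Corank 1: A-series; mu = 9 gives A_9. The Hessian of g at 0 has rank 1. Corank 1: A-series; mu = 2 gives A_2. f is A_9 but g is A_2, hence not right-equivalent.

No.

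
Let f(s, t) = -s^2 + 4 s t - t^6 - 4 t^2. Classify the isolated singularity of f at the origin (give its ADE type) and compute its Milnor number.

Type A5, Milnor number mu = 5.

The Hessian of f at 0 has rank 1. Corank 1: A-series; mu = 5 gives A_5.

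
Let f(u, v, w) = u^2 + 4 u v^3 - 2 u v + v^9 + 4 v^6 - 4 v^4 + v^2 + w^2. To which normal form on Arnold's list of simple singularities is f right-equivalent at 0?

A8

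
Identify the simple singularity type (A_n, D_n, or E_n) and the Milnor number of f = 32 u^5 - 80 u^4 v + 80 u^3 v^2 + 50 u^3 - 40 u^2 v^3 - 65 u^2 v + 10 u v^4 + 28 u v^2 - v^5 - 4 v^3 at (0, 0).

Type D_{6}, Milnor number mu = 6.

The Hessian of f at 0 has rank 0. Corank 2; j^3 = (2*u - v)*(5*u - 2*v)^2 has shape L^2 M (L != M), so D-series; mu = 6 gives D_6.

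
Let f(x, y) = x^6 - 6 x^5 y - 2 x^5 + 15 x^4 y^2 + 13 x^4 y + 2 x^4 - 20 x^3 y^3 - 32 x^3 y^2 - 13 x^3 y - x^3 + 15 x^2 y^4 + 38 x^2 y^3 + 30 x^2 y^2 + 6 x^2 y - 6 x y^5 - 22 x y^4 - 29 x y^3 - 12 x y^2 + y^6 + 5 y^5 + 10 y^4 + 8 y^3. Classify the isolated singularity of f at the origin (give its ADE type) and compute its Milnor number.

Type E7, Milnor number mu = 7.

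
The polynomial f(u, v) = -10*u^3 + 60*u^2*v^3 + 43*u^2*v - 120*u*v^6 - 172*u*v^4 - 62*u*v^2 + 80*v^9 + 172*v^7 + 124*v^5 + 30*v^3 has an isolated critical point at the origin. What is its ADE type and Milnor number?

Type D_{4}, Milnor number mu = 4.

The Hessian of f at 0 has rank 0. Corank 2; j^3 = -(2*u - 3*v)*(5*u^2 - 14*u*v + 10*v^2) splits into three distinct lines over C (the quadratic factor has nonzero discriminant), so D_4.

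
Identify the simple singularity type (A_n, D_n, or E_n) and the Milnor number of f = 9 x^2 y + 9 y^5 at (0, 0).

The Hessian of f at 0 has rank 0. Corank 2; j^3 = 9*x^2*y has shape L^2 M (L != M), so D-series; mu = 6 gives D_6.

Type D6, Milnor number mu = 6.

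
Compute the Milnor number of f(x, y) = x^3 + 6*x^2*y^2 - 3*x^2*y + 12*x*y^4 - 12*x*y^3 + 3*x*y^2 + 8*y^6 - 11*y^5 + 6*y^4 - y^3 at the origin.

8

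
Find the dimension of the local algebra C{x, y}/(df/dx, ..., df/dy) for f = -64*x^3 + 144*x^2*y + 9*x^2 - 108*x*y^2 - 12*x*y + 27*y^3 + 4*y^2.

2

The Hessian of f at 0 is [[18, -12], [-12, 8]] with rank 1, so corank 1. A Groebner basis of the Jacobian ideal J(f) in C{x,y} is {y^2, x - 2*y/3}; counting standard monomials gives mu = 2. Corank 1: A-series; mu = 2 gives A_2.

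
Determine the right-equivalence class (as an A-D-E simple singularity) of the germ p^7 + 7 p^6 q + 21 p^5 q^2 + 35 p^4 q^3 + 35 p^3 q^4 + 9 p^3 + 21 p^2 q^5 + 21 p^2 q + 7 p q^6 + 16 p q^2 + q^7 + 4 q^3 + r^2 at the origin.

D_{8}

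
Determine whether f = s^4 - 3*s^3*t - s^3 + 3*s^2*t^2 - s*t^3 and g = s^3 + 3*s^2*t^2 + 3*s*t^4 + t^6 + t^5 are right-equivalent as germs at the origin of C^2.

The Hessian of f at 0 is [[0, 0], [0, 0]] with rank 0, so corank 2. A Groebner basis of the Jacobian ideal J(f) in C{s,t} is {3*s^2 + t^4 + t^3, s^3, s^2*t - s^2 - t^3/3, -2*s^2 + s*t^2 - 2*t^3/3}; counting standard monomials gives mu = 7. Corank 2; j^3 = -s^3 is a perfect cube, so E-series; the 4-jet and mu = 7 give E_7. The Hessian of g at 0 is [[0, 0], [0, 0]] with rank 0, so corank 2. A Groebner basis of the Jacobian ideal J(g) in C{s,t} is {t^4, s^3, s^2/2 + s*t^2}; counting standard monomials gives mu = 8. Corank 2; j^3 = s^3 is a perfect cube, so E-series; the 5-jet and mu = 8 give E_8. f is E_7 but g is E_8, hence not right-equivalent.

No.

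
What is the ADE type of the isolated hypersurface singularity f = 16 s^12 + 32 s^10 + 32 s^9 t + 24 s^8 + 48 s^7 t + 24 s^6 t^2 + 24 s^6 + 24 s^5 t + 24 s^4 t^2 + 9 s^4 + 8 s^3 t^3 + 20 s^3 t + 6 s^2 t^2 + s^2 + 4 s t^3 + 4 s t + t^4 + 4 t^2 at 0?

A3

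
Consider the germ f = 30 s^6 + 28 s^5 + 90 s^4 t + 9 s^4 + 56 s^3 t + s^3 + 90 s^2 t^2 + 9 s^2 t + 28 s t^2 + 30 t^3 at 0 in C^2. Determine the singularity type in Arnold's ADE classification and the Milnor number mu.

Type D_4, Milnor number mu = 4.

The Hessian of f at 0 is [[0, 0], [0, 0]] with rank 0, so corank 2. A Groebner basis of the Jacobian ideal J(f) in C{s,t} is {t^3, s^2 - 26*t^2/3, s*t + 3*t^2}; counting standard monomials gives mu = 4. Corank 2; j^3 = (s + 3*t)*(s^2 + 6*s*t + 10*t^2) splits into three distinct lines over C (the quadratic factor has nonzero discriminant), so D_4.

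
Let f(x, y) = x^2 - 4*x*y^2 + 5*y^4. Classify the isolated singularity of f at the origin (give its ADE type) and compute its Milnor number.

The Hessian of f at 0 has rank 1. Corank 1: A-series; mu = 3 gives A_3.

Type A3, Milnor number mu = 3.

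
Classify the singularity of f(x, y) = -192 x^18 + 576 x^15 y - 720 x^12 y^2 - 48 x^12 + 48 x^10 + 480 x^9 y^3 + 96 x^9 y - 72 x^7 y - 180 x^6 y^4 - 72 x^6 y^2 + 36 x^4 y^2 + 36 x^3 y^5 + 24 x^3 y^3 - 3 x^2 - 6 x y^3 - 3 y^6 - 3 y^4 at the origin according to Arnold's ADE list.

A_{3}

The Hessian of f at 0 is [[-6, 0], [0, 0]] with rank 1, so corank 1. A Groebner basis of the Jacobian ideal J(f) in C{x,y} is {y^3, x}; counting standard monomials gives mu = 3. Corank 1: A-series; mu = 3 gives A_3.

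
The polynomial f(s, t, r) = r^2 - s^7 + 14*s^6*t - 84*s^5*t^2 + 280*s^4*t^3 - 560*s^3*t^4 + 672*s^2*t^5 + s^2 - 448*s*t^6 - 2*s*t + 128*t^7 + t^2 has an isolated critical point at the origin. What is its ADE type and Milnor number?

Type A6, Milnor number mu = 6.

The Hessian of f at 0 is [[2, -2, 0], [-2, 2, 0], [0, 0, 2]] with rank 2, so corank 1. A Groebner basis of the Jacobian ideal J(f) in C{s,t,r} is {t^6, s - t, r}; counting standard monomials gives mu = 6. Corank 1: A-series; mu = 6 gives A_6.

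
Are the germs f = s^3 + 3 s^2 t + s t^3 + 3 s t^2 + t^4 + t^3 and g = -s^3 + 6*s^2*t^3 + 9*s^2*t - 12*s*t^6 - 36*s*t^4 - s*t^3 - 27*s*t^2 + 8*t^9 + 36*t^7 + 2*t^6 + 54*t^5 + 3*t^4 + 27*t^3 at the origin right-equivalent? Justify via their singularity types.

The Hessian of f at 0 is [[0, 0], [0, 0]] with rank 0, so corank 2. A Groebner basis of the Jacobian ideal J(f) in C{s,t} is {s^3 + 3*s^2*t + 6*s^2 + 12*s*t + 6*t^2, -3*s^2 + s*t^2 - 6*s*t - 3*t^2, 3*s^2 + 6*s*t + t^3 + 3*t^2}; counting standard monomials gives mu = 7. Corank 2; j^3 = (s + t)^3 is a perfect cube, so E-series; the 4-jet and mu = 7 give E_7. The Hessian of g at 0 is [[0, 0], [0, 0]] with rank 0, so corank 2. A Groebner basis of the Jacobian ideal J(g) in C{s,t} is {s^3 - 9*s^2*t - 162*s^2 + 972*s*t - 1458*t^2, 9*s^2 + s*t^2 - 54*s*t + 81*t^2, 3*s^2 - 18*s*t + t^3 + 27*t^2}; counting standard monomials gives mu = 7. Corank 2; j^3 = -(s - 3*t)^3 is a perfect cube, so E-series; the 4-jet and mu = 7 give E_7. Both have type E_7, hence right-equivalent.

Yes.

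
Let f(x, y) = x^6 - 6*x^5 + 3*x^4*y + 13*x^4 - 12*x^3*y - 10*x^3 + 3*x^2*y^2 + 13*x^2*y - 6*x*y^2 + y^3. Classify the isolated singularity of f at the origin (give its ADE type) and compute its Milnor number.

Type D_4, Milnor number mu = 4.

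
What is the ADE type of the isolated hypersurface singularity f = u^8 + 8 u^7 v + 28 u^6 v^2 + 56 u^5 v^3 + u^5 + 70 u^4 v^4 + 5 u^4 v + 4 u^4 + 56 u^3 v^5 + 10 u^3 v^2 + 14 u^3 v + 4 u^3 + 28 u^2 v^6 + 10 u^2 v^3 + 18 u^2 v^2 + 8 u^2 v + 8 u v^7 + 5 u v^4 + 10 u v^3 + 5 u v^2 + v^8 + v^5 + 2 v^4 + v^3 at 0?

The Hessian of f at 0 has rank 0. Corank 2; j^3 = (u + v)*(2*u + v)^2 has shape L^2 M (L != M), so D-series; mu = 9 gives D_9.

D_9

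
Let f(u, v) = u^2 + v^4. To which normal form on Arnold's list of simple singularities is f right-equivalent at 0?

The Hessian of f at 0 is [[2, 0], [0, 0]] with rank 1, so corank 1. A Groebner basis of the Jacobian ideal J(f) in C{u,v} is {v^3, u}; counting standard monomials gives mu = 3. Corank 1: A-series; mu = 3 gives A_3.

A_{3}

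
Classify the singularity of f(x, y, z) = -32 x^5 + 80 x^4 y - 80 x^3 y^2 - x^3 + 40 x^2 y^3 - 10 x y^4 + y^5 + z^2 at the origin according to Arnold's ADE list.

E8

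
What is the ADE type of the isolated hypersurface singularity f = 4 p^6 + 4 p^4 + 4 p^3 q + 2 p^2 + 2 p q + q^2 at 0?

The Hessian of f at 0 has rank 2. Corank 0: nondegenerate Morse point, so A_1.

A1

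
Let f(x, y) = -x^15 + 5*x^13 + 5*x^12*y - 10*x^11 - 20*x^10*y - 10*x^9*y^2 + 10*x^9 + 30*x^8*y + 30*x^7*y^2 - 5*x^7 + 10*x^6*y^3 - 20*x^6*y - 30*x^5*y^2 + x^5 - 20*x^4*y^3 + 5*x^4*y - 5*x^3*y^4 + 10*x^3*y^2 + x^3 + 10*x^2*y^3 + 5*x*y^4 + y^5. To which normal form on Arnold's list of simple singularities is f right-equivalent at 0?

The Hessian of f at 0 has rank 0. Corank 2; j^3 = x^3 is a perfect cube, so E-series; the 5-jet and mu = 8 give E_8.

E_{8}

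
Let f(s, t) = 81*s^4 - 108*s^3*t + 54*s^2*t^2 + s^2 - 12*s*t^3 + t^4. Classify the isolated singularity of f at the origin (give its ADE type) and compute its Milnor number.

Type A3, Milnor number mu = 3.

The Hessian of f at 0 has rank 1. Corank 1: A-series; mu = 3 gives A_3.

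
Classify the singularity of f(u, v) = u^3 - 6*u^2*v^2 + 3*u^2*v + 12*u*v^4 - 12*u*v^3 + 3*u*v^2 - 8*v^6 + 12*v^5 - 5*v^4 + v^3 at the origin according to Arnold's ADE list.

E_{6}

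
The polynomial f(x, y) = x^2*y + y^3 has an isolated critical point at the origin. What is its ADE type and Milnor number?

The Hessian of f at 0 has rank 0. Corank 2; j^3 = y*(x^2 + y^2) splits into three distinct lines over C (the quadratic factor has nonzero discriminant), so D_4.

Type D_4, Milnor number mu = 4.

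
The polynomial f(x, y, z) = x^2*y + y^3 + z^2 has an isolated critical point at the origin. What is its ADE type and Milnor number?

Type D_{4}, Milnor number mu = 4.

The Hessian of f at 0 has rank 1. Corank 2; j^3 = y*(x^2 + y^2) splits into three distinct lines over C (the quadratic factor has nonzero discriminant), so D_4.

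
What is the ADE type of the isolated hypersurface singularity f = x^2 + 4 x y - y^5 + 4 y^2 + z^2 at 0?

A_4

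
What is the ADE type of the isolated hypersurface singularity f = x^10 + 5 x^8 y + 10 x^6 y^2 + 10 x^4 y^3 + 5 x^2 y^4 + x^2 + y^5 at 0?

A_4

The Hessian of f at 0 is [[2, 0], [0, 0]] with rank 1, so corank 1. A Groebner basis of the Jacobian ideal J(f) in C{x,y} is {y^4, x}; counting standard monomials gives mu = 4. Corank 1: A-series; mu = 4 gives A_4.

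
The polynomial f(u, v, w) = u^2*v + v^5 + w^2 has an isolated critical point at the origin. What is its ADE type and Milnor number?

Type D_{6}, Milnor number mu = 6.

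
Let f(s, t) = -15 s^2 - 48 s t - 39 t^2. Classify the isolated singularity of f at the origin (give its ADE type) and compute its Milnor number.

Type A_{1}, Milnor number mu = 1.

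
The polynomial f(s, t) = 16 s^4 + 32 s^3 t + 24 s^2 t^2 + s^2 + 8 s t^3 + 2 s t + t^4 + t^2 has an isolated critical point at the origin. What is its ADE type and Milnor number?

Type A_3, Milnor number mu = 3.

The Hessian of f at 0 is [[2, 2], [2, 2]] with rank 1, so corank 1. A Groebner basis of the Jacobian ideal J(f) in C{s,t} is {t^3, s + t}; counting standard monomials gives mu = 3. Corank 1: A-series; mu = 3 gives A_3.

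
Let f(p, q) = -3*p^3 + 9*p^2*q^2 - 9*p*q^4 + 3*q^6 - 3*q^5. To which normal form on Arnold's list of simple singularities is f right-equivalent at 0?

E8

The Hessian of f at 0 has rank 0. Corank 2; j^3 = -3*p^3 is a perfect cube, so E-series; the 5-jet and mu = 8 give E_8.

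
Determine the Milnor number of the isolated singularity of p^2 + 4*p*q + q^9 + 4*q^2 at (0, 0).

8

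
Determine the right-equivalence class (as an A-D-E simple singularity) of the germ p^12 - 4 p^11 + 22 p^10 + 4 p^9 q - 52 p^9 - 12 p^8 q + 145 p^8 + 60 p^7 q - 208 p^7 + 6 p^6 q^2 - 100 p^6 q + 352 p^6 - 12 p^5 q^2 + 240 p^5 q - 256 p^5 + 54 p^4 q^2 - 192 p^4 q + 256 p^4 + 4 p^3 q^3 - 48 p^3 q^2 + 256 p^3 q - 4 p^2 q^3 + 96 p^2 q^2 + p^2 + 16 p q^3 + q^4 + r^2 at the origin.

A_{3}

The Hessian of f at 0 is [[2, 0, 0], [0, 0, 0], [0, 0, 2]] with rank 2, so corank 1. A Groebner basis of the Jacobian ideal J(f) in C{p,q,r} is {q^3, p, r}; counting standard monomials gives mu = 3. Corank 1: A-series; mu = 3 gives A_3.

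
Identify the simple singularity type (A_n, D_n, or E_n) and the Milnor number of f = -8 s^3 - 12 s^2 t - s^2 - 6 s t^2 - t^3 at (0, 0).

Type A_2, Milnor number mu = 2.

The Hessian of f at 0 has rank 1. Corank 1: A-series; mu = 2 gives A_2.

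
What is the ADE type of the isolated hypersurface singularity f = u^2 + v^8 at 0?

The Hessian of f at 0 has rank 1. Corank 1: A-series; mu = 7 gives A_7.

A7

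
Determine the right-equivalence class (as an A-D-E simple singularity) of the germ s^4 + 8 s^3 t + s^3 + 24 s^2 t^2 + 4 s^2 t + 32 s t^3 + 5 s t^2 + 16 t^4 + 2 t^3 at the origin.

The Hessian of f at 0 has rank 0. Corank 2; j^3 = (s + t)^2*(s + 2*t) has shape L^2 M (L != M), so D-series; mu = 5 gives D_5.

D_{5}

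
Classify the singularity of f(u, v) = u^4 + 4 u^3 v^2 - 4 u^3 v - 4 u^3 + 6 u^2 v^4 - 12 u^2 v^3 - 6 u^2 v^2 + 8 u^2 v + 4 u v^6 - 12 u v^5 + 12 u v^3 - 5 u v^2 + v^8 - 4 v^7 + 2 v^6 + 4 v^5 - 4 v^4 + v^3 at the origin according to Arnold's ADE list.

The Hessian of f at 0 has rank 0. Corank 2; j^3 = -(u - v)*(2*u - v)^2 has shape L^2 M (L != M), so D-series; mu = 5 gives D_5.

D5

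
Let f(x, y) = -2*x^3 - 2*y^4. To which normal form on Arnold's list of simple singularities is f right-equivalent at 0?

E6

The Hessian of f at 0 has rank 0. Corank 2; j^3 = -2*x^3 is a perfect cube, so E-series; the 4-jet and mu = 6 give E_6.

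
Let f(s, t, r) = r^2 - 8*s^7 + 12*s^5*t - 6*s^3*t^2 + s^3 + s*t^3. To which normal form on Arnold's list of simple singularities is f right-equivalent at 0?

E7

The Hessian of f at 0 is [[0, 0, 0], [0, 0, 0], [0, 0, 2]] with rank 1, so corank 2. A Groebner basis of the Jacobian ideal J(f) in C{s,t,r} is {s^3, s*t^2, 3*s^2 + t^3, r}; counting standard monomials gives mu = 7. Corank 2; j^3 = s^3 is a perfect cube, so E-series; the 4-jet and mu = 7 give E_7.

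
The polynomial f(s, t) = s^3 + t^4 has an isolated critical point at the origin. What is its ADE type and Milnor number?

Type E_{6}, Milnor number mu = 6.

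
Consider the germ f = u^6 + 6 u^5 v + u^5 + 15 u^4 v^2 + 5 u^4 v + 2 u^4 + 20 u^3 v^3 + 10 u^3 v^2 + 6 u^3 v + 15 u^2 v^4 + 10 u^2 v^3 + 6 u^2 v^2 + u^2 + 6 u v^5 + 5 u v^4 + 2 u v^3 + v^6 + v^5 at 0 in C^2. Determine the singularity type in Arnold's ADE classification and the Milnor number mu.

Type A4, Milnor number mu = 4.

The Hessian of f at 0 is [[2, 0], [0, 0]] with rank 1, so corank 1. A Groebner basis of the Jacobian ideal J(f) in C{u,v} is {u + v^3, u^2, u*v}; counting standard monomials gives mu = 4. Corank 1: A-series; mu = 4 gives A_4.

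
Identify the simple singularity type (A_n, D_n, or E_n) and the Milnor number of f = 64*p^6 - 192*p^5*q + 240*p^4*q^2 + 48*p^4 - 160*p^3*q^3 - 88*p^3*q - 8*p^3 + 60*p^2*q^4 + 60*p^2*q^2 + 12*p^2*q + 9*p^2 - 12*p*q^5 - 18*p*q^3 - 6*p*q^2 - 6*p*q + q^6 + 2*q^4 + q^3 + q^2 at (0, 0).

Type A2, Milnor number mu = 2.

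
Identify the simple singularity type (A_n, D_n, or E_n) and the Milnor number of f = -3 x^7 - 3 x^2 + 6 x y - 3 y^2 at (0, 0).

The Hessian of f at 0 is [[-6, 6], [6, -6]] with rank 1, so corank 1. A Groebner basis of the Jacobian ideal J(f) in C{x,y} is {y^6, x - y}; counting standard monomials gives mu = 6. Corank 1: A-series; mu = 6 gives A_6.

Type A6, Milnor number mu = 6.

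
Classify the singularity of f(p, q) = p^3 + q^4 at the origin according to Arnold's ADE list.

E6

The Hessian of f at 0 has rank 0. Corank 2; j^3 = p^3 is a perfect cube, so E-series; the 4-jet and mu = 6 give E_6.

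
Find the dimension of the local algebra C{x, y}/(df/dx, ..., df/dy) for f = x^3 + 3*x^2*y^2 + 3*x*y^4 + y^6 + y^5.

8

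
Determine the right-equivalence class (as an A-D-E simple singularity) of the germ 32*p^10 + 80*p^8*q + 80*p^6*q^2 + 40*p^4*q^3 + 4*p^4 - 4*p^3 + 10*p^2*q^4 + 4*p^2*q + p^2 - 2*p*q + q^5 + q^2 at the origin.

A_4

The Hessian of f at 0 is [[2, -2], [-2, 2]] with rank 1, so corank 1. A Groebner basis of the Jacobian ideal J(f) in C{p,q} is {-p/8 + q^3 + q^2/4 + q/8, p^2 - p/2 + q/2, p*q - p/4 - q^2/2 + q/4}; counting standard monomials gives mu = 4. Corank 1: A-series; mu = 4 gives A_4.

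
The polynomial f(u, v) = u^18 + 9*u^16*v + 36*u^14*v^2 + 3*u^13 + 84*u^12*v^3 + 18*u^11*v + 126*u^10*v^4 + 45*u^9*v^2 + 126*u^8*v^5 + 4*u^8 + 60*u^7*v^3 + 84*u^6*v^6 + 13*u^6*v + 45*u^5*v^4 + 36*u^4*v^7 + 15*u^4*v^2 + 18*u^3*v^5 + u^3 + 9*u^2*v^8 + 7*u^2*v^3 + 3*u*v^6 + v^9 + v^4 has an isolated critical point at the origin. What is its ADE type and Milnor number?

Type E_6, Milnor number mu = 6.

The Hessian of f at 0 has rank 0. Corank 2; j^3 = u^3 is a perfect cube, so E-series; the 4-jet and mu = 6 give E_6.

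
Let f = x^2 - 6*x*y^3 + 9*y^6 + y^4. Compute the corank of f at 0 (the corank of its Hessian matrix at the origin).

1

The Hessian at 0 is [[2, 0], [0, 0]] of rank 1; hence corank 1.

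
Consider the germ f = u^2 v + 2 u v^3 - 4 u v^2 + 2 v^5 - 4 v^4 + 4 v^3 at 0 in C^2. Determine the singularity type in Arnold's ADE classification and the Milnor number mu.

Type D6, Milnor number mu = 6.

The Hessian of f at 0 has rank 0. Corank 2; j^3 = v*(u - 2*v)^2 has shape L^2 M (L != M), so D-series; mu = 6 gives D_6.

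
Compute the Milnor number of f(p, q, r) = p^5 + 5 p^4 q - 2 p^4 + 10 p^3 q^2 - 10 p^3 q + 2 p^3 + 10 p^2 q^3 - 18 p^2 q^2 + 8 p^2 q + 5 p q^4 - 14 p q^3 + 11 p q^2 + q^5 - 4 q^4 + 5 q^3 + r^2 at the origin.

The Hessian of f at 0 is [[0, 0, 0], [0, 0, 0], [0, 0, 2]] with rank 1, so corank 2. A Groebner basis of the Jacobian ideal J(f) in C{p,q,r} is {q^3, p^2 + q^2/2, p*q + q^2/2, r}; counting standard monomials gives mu = 4. Corank 2; j^3 = (p + q)*(2*p^2 + 6*p*q + 5*q^2) splits into three distinct lines over C (the quadratic factor has nonzero discriminant), so D_4.

4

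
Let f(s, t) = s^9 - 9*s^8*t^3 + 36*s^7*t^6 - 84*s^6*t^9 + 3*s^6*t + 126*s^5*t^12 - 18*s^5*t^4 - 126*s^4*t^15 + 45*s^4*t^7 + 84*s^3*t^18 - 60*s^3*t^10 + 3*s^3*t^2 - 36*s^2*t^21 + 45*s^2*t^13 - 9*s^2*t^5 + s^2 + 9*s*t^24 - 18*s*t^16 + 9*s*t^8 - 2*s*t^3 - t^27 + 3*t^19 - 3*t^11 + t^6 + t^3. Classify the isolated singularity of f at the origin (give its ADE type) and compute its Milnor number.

The Hessian of f at 0 is [[2, 0], [0, 0]] with rank 1, so corank 1. A Groebner basis of the Jacobian ideal J(f) in C{s,t} is {t^2, s}; counting standard monomials gives mu = 2. Corank 1: A-series; mu = 2 gives A_2.

Type A_2, Milnor number mu = 2.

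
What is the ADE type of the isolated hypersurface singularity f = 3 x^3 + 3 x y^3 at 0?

The Hessian of f at 0 is [[0, 0], [0, 0]] with rank 0, so corank 2. A Groebner basis of the Jacobian ideal J(f) in C{x,y} is {x^3, x*y^2, 3*x^2 + y^3}; counting standard monomials gives mu = 7. Corank 2; j^3 = 3*x^3 is a perfect cube, so E-series; the 4-jet and mu = 7 give E_7.

E7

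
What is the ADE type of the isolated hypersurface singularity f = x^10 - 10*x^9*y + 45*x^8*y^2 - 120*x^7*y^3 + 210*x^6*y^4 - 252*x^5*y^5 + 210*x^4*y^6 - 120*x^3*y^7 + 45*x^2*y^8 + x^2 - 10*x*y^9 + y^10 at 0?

A_9

The Hessian of f at 0 has rank 1. Corank 1: A-series; mu = 9 gives A_9.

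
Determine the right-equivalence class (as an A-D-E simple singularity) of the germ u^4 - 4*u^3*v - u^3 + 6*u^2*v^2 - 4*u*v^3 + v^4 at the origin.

E6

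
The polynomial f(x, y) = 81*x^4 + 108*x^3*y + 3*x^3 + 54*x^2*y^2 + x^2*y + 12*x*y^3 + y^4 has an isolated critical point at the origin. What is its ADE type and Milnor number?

Type D5, Milnor number mu = 5.

The Hessian of f at 0 is [[0, 0], [0, 0]] with rank 0, so corank 2. A Groebner basis of the Jacobian ideal J(f) in C{x,y} is {x*y^2, -x*y/12 + y^3, x^2 + x*y/3}; counting standard monomials gives mu = 5. Corank 2; j^3 = x^2*(3*x + y) has shape L^2 M (L != M), so D-series; mu = 5 gives D_5.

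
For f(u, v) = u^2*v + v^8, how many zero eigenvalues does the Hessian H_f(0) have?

2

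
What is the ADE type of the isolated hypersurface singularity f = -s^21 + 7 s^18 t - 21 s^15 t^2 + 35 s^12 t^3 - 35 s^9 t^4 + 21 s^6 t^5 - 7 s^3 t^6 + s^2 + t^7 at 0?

A_6

The Hessian of f at 0 has rank 1. Corank 1: A-series; mu = 6 gives A_6.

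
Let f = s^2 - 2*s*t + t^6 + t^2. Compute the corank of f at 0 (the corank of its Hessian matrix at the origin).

1

The Hessian at 0 is [[2, -2], [-2, 2]] of rank 1; hence corank 1.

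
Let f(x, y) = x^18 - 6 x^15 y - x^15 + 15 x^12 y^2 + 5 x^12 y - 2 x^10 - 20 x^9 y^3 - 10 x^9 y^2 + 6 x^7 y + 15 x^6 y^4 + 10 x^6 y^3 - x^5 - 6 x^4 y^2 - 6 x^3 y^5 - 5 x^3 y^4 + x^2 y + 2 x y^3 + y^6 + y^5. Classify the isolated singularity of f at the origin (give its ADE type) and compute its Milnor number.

Type D_7, Milnor number mu = 7.

The Hessian of f at 0 has rank 0. Corank 2; j^3 = x^2*y has shape L^2 M (L != M), so D-series; mu = 7 gives D_7.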